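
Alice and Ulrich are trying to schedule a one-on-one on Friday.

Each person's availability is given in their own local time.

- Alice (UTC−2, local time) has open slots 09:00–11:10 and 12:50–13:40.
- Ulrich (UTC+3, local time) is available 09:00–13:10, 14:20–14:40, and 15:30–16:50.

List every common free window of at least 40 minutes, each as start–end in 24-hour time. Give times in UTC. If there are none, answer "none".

12:30–13:10

Alice → UTC: 11:00–13:10, 14:50–15:40.
Ulrich → UTC: 06:00–10:10, 11:20–11:40, 12:30–13:50.
Alice ∩ Ulrich: 11:20–11:40, 12:30–13:10.
Windows ≥ 40 min: 12:30–13:10.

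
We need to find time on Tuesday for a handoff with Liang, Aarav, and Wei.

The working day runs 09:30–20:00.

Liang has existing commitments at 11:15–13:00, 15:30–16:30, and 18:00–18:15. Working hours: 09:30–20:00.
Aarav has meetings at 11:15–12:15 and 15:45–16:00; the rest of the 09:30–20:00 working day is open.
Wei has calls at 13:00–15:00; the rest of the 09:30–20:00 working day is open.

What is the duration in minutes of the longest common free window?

Liang free within 09:30–20:00: 09:30–11:15, 13:00–15:30, 16:30–18:00, 18:15–20:00.
Aarav free within 09:30–20:00: 09:30–11:15, 12:15–15:45, 16:00–20:00.
Wei free within 09:30–20:00: 09:30–13:00, 15:00–20:00.
Liang ∩ Aarav: 09:30–11:15, 13:00–15:30, 16:30–18:00, 18:15–20:00.
Liang ∩ Aarav ∩ Wei: 09:30–11:15, 15:00–15:30, 16:30–18:00, 18:15–20:00.
Common window lengths: 105, 30, 90, 105 min; longest is 105.

105 minutes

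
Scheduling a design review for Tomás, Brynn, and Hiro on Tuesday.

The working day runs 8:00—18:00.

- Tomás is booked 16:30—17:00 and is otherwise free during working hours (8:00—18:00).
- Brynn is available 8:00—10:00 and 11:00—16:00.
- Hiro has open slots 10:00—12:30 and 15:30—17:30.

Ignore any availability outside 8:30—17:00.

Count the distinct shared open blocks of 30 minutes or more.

2

Tomás free within 08:00–18:00: 08:00–16:30, 17:00–18:00.
Tomás ∩ Brynn: 08:00–10:00, 11:00–16:00.
Tomás ∩ Brynn ∩ Hiro: 11:00–12:30, 15:30–16:00.
Restricted to 08:30–17:00: 11:00–12:30, 15:30–16:00.
Windows ≥ 30 min: 11:00–12:30, 15:30–16:00.
That's 2 windows.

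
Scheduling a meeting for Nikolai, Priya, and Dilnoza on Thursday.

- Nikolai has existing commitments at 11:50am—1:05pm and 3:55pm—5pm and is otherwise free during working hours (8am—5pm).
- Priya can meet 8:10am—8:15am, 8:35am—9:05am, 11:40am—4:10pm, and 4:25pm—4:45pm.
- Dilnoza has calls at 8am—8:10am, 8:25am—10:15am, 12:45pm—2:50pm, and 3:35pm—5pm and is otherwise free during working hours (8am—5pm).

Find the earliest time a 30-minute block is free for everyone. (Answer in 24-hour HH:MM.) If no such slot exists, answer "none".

Nikolai free within 08:00–17:00: 08:00–11:50, 13:05–15:55.
Dilnoza free within 08:00–17:00: 08:10–08:25, 10:15–12:45, 14:50–15:35.
Nikolai ∩ Priya: 08:10–08:15, 08:35–09:05, 11:40–11:50, 13:05–15:55.
Nikolai ∩ Priya ∩ Dilnoza: 08:10–08:15, 11:40–11:50, 14:50–15:35.
Windows ≥ 30 min: 14:50–15:35.
Earliest such window starts at 14:50.

14:50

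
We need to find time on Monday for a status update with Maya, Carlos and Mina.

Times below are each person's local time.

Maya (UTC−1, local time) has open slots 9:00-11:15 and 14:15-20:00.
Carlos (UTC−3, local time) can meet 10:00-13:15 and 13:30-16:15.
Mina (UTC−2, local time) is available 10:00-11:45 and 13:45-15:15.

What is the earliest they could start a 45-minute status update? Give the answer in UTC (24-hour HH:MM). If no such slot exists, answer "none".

16:30

Maya → UTC: 10:00–12:15, 15:15–21:00.
Carlos → UTC: 13:00–16:15, 16:30–19:15.
Mina → UTC: 12:00–13:45, 15:45–17:15.
Maya ∩ Carlos: 15:15–16:15, 16:30–19:15.
Maya ∩ Carlos ∩ Mina: 15:45–16:15, 16:30–17:15.
Windows ≥ 45 min: 16:30–17:15.
Earliest such window starts at 16:30.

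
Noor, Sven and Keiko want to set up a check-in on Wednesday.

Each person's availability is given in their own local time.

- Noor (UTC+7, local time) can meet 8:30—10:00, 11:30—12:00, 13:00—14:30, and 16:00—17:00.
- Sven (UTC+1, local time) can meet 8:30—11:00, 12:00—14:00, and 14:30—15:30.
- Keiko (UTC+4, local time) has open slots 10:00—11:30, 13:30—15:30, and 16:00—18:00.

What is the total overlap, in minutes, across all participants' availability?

30 minutes

Noor → UTC: 01:30–03:00, 04:30–05:00, 06:00–07:30, 09:00–10:00.
Sven → UTC: 07:30–10:00, 11:00–13:00, 13:30–14:30.
Keiko → UTC: 06:00–07:30, 09:30–11:30, 12:00–14:00.
Noor ∩ Sven: 09:00–10:00.
Noor ∩ Sven ∩ Keiko: 09:30–10:00.
Total common minutes: 30.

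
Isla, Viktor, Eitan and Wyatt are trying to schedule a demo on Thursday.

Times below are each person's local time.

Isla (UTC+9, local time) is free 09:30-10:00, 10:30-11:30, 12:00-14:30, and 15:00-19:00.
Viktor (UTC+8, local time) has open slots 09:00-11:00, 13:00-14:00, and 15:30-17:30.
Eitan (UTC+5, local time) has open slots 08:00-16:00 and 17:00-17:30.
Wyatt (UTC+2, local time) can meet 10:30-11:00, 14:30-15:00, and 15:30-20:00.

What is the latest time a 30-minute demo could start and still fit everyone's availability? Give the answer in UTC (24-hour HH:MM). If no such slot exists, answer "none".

Isla → UTC: 00:30–01:00, 01:30–02:30, 03:00–05:30, 06:00–10:00.
Viktor → UTC: 01:00–03:00, 05:00–06:00, 07:30–09:30.
Eitan → UTC: 03:00–11:00, 12:00–12:30.
Wyatt → UTC: 08:30–09:00, 12:30–13:00, 13:30–18:00.
Isla ∩ Viktor: 01:30–02:30, 05:00–05:30, 07:30–09:30.
Isla ∩ Viktor ∩ Eitan: 05:00–05:30, 07:30–09:30.
Isla ∩ Viktor ∩ Eitan ∩ Wyatt: 08:30–09:00.
Windows ≥ 30 min: 08:30–09:00.
Latest start in the last window 08:30–09:00 is 09:00 − 30 min = 08:30.

08:30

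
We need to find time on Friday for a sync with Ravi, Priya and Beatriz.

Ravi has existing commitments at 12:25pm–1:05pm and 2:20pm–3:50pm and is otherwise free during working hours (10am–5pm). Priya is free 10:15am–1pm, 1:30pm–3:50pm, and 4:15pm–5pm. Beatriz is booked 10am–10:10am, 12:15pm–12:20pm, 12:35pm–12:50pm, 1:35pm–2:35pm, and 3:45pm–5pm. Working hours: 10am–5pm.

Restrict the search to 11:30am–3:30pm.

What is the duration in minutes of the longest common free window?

Ravi free within 10:00–17:00: 10:00–12:25, 13:05–14:20, 15:50–17:00.
Beatriz free within 10:00–17:00: 10:10–12:15, 12:20–12:35, 12:50–13:35, 14:35–15:45.
Ravi ∩ Priya: 10:15–12:25, 13:30–14:20, 16:15–17:00.
Ravi ∩ Priya ∩ Beatriz: 10:15–12:15, 12:20–12:25, 13:30–13:35.
Restricted to 11:30–15:30: 11:30–12:15, 12:20–12:25, 13:30–13:35.
Common window lengths: 45, 5, 5 min; longest is 45.

45 minutes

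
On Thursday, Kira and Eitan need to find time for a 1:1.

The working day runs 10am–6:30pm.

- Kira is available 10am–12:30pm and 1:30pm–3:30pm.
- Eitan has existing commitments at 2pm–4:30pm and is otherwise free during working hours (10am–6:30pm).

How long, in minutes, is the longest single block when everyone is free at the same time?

Eitan free within 10:00–18:30: 10:00–14:00, 16:30–18:30.
Kira ∩ Eitan: 10:00–12:30, 13:30–14:00.
Common window lengths: 150, 30 min; longest is 150.

150 minutes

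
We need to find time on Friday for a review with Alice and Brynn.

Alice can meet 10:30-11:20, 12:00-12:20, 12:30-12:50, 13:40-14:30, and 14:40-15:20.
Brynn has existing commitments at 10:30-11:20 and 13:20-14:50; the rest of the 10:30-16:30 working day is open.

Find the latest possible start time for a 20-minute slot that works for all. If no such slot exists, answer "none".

15:00

Brynn free within 10:30–16:30: 11:20–13:20, 14:50–16:30.
Alice ∩ Brynn: 12:00–12:20, 12:30–12:50, 14:50–15:20.
Windows ≥ 20 min: 12:00–12:20, 12:30–12:50, 14:50–15:20.
Latest start in the last window 14:50–15:20 is 15:20 − 20 min = 15:00.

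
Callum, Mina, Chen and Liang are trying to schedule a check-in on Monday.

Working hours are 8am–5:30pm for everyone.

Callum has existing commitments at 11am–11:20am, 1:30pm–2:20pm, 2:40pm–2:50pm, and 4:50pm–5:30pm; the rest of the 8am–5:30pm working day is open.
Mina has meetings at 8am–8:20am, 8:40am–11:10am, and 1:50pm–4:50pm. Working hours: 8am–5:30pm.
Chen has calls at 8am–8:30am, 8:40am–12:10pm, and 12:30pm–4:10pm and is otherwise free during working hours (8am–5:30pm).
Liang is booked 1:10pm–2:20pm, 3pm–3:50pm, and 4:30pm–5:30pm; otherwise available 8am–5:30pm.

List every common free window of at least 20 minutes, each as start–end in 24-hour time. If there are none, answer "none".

Callum free within 08:00–17:30: 08:00–11:00, 11:20–13:30, 14:20–14:40, 14:50–16:50.
Mina free within 08:00–17:30: 08:20–08:40, 11:10–13:50, 16:50–17:30.
Chen free within 08:00–17:30: 08:30–08:40, 12:10–12:30, 16:10–17:30.
Liang free within 08:00–17:30: 08:00–13:10, 14:20–15:00, 15:50–16:30.
Callum ∩ Mina: 08:20–08:40, 11:20–13:30.
Callum ∩ Mina ∩ Chen: 08:30–08:40, 12:10–12:30.
Callum ∩ Mina ∩ Chen ∩ Liang: 08:30–08:40, 12:10–12:30.
Windows ≥ 20 min: 12:10–12:30.

12:10–12:30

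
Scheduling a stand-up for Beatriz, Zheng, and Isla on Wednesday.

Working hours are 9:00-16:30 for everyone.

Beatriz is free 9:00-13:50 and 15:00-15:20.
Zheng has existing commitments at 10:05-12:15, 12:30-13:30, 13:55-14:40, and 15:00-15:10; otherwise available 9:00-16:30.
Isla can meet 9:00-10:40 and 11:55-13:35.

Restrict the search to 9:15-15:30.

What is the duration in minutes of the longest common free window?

50 minutes

Zheng free within 09:00–16:30: 09:00–10:05, 12:15–12:30, 13:30–13:55, 14:40–15:00, 15:10–16:30.
Beatriz ∩ Zheng: 09:00–10:05, 12:15–12:30, 13:30–13:50, 15:10–15:20.
Beatriz ∩ Zheng ∩ Isla: 09:00–10:05, 12:15–12:30, 13:30–13:35.
Restricted to 09:15–15:30: 09:15–10:05, 12:15–12:30, 13:30–13:35.
Common window lengths: 50, 15, 5 min; longest is 50.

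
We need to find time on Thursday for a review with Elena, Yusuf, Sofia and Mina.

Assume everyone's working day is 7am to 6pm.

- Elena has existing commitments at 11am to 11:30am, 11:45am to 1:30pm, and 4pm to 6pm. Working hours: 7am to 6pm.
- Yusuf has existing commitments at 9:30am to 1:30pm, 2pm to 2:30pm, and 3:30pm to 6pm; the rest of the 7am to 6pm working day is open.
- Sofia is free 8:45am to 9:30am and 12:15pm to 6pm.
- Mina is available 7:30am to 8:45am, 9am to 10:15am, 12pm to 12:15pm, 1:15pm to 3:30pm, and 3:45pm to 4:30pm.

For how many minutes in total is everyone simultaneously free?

Elena free within 07:00–18:00: 07:00–11:00, 11:30–11:45, 13:30–16:00.
Yusuf free within 07:00–18:00: 07:00–09:30, 13:30–14:00, 14:30–15:30.
Elena ∩ Yusuf: 07:00–09:30, 13:30–14:00, 14:30–15:30.
Elena ∩ Yusuf ∩ Sofia: 08:45–09:30, 13:30–14:00, 14:30–15:30.
Elena ∩ Yusuf ∩ Sofia ∩ Mina: 09:00–09:30, 13:30–14:00, 14:30–15:30.
Total common minutes: 30 + 30 + 60 = 120.

120 minutes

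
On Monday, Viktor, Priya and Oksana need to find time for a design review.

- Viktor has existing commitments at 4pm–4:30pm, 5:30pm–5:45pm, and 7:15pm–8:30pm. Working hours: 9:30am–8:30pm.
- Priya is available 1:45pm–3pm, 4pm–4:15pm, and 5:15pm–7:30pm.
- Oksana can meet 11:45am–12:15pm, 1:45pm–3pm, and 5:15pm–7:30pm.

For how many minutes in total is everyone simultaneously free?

180 minutes

Viktor free within 09:30–20:30: 09:30–16:00, 16:30–17:30, 17:45–19:15.
Viktor ∩ Priya: 13:45–15:00, 17:15–17:30, 17:45–19:15.
Viktor ∩ Priya ∩ Oksana: 13:45–15:00, 17:15–17:30, 17:45–19:15.
Total common minutes: 75 + 15 + 90 = 180.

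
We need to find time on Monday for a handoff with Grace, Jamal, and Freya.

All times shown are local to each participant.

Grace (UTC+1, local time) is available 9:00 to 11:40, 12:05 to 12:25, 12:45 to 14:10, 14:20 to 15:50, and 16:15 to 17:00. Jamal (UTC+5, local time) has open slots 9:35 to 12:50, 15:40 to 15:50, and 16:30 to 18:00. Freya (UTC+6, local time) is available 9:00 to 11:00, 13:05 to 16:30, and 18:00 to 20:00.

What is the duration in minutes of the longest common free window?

Grace → UTC: 08:00–10:40, 11:05–11:25, 11:45–13:10, 13:20–14:50, 15:15–16:00.
Jamal → UTC: 04:35–07:50, 10:40–10:50, 11:30–13:00.
Freya → UTC: 03:00–05:00, 07:05–10:30, 12:00–14:00.
Grace ∩ Jamal: 11:45–13:00.
Grace ∩ Jamal ∩ Freya: 12:00–13:00.
Single common window of 60 minutes.

60 minutes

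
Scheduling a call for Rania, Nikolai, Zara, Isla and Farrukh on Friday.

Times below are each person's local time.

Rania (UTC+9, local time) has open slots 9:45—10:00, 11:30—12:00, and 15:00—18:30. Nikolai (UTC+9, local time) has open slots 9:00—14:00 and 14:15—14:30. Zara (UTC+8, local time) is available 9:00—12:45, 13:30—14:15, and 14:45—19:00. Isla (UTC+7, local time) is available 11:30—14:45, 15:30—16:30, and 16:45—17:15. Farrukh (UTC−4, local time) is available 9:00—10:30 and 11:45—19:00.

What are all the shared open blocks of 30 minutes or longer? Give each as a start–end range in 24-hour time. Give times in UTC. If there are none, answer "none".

none

Rania → UTC: 00:45–01:00, 02:30–03:00, 06:00–09:30.
Nikolai → UTC: 00:00–05:00, 05:15–05:30.
Zara → UTC: 01:00–04:45, 05:30–06:15, 06:45–11:00.
Isla → UTC: 04:30–07:45, 08:30–09:30, 09:45–10:15.
Farrukh → UTC: 13:00–14:30, 15:45–23:00.
Rania ∩ Nikolai: 00:45–01:00, 02:30–03:00.
Rania ∩ Nikolai ∩ Zara: 02:30–03:00.
Rania ∩ Nikolai ∩ Zara ∩ Isla: (none).
Rania ∩ Nikolai ∩ Zara ∩ Isla ∩ Farrukh: (none).
Windows ≥ 30 min: (none).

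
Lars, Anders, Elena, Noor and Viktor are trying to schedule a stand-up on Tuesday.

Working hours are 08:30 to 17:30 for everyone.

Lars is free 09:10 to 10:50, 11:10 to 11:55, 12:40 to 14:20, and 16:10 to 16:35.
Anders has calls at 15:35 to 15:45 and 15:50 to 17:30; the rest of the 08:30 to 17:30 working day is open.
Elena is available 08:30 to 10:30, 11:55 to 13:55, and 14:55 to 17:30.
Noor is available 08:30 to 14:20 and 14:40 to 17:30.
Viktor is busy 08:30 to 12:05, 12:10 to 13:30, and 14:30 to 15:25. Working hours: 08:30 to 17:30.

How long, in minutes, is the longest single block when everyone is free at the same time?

Anders free within 08:30–17:30: 08:30–15:35, 15:45–15:50.
Viktor free within 08:30–17:30: 12:05–12:10, 13:30–14:30, 15:25–17:30.
Lars ∩ Anders: 09:10–10:50, 11:10–11:55, 12:40–14:20.
Lars ∩ Anders ∩ Elena: 09:10–10:30, 12:40–13:55.
Lars ∩ Anders ∩ Elena ∩ Noor: 09:10–10:30, 12:40–13:55.
Lars ∩ Anders ∩ Elena ∩ Noor ∩ Viktor: 13:30–13:55.
Single common window of 25 minutes.

25 minutes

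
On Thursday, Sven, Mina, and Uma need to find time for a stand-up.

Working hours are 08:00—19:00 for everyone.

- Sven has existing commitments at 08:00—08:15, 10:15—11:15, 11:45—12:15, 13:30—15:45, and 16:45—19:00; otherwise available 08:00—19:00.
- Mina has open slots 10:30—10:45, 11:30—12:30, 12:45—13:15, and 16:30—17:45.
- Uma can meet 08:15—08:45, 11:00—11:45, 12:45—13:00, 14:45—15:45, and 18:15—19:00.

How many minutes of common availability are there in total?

30 minutes

Sven free within 08:00–19:00: 08:15–10:15, 11:15–11:45, 12:15–13:30, 15:45–16:45.
Sven ∩ Mina: 11:30–11:45, 12:15–12:30, 12:45–13:15, 16:30–16:45.
Sven ∩ Mina ∩ Uma: 11:30–11:45, 12:45–13:00.
Total common minutes: 15 + 15 = 30.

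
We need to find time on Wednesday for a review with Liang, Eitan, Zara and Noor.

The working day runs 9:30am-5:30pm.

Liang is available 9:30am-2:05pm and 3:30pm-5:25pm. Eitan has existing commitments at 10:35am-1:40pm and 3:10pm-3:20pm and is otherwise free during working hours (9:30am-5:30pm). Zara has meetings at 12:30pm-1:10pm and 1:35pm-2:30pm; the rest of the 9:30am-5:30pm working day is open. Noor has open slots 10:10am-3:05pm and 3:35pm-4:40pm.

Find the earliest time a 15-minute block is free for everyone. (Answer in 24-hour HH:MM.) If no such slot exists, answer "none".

Eitan free within 09:30–17:30: 09:30–10:35, 13:40–15:10, 15:20–17:30.
Zara free within 09:30–17:30: 09:30–12:30, 13:10–13:35, 14:30–17:30.
Liang ∩ Eitan: 09:30–10:35, 13:40–14:05, 15:30–17:25.
Liang ∩ Eitan ∩ Zara: 09:30–10:35, 15:30–17:25.
Liang ∩ Eitan ∩ Zara ∩ Noor: 10:10–10:35, 15:35–16:40.
Windows ≥ 15 min: 10:10–10:35, 15:35–16:40.
Earliest such window starts at 10:10.

10:10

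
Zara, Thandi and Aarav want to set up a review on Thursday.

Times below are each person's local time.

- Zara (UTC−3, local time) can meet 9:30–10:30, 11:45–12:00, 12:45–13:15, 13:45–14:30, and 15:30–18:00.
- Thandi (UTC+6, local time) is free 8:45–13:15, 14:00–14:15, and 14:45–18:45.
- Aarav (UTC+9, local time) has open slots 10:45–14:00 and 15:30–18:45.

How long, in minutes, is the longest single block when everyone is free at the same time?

Zara → UTC: 12:30–13:30, 14:45–15:00, 15:45–16:15, 16:45–17:30, 18:30–21:00.
Thandi → UTC: 02:45–07:15, 08:00–08:15, 08:45–12:45.
Aarav → UTC: 01:45–05:00, 06:30–09:45.
Zara ∩ Thandi: 12:30–12:45.
Zara ∩ Thandi ∩ Aarav: (none).
No common window.

0 minutes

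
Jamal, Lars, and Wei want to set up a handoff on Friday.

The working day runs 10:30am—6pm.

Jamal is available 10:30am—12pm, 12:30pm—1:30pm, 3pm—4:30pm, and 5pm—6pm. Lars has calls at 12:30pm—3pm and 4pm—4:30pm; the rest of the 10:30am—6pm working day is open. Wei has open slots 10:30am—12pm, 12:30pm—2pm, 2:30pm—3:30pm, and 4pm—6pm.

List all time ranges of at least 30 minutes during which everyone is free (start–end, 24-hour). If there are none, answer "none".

10:30–12:00, 15:00–15:30, 17:00–18:00

Lars free within 10:30–18:00: 10:30–12:30, 15:00–16:00, 16:30–18:00.
Jamal ∩ Lars: 10:30–12:00, 15:00–16:00, 17:00–18:00.
Jamal ∩ Lars ∩ Wei: 10:30–12:00, 15:00–15:30, 17:00–18:00.
Windows ≥ 30 min: 10:30–12:00, 15:00–15:30, 17:00–18:00.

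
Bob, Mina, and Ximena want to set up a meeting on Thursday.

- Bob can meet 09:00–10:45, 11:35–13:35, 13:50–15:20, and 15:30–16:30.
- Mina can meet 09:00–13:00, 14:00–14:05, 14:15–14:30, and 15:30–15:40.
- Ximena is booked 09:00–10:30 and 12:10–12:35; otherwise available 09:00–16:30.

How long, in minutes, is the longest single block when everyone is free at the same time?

35 minutes

Ximena free within 09:00–16:30: 10:30–12:10, 12:35–16:30.
Bob ∩ Mina: 09:00–10:45, 11:35–13:00, 14:00–14:05, 14:15–14:30, 15:30–15:40.
Bob ∩ Mina ∩ Ximena: 10:30–10:45, 11:35–12:10, 12:35–13:00, 14:00–14:05, 14:15–14:30, 15:30–15:40.
Common window lengths: 15, 35, 25, 5, 15, 10 min; longest is 35.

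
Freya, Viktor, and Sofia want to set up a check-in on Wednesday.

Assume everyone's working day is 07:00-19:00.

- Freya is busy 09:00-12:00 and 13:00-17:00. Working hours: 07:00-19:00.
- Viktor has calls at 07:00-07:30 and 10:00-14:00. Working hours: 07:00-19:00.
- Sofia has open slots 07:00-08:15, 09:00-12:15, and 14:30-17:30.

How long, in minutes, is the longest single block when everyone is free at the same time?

45 minutes

Freya free within 07:00–19:00: 07:00–09:00, 12:00–13:00, 17:00–19:00.
Viktor free within 07:00–19:00: 07:30–10:00, 14:00–19:00.
Freya ∩ Viktor: 07:30–09:00, 17:00–19:00.
Freya ∩ Viktor ∩ Sofia: 07:30–08:15, 17:00–17:30.
Common window lengths: 45, 30 min; longest is 45.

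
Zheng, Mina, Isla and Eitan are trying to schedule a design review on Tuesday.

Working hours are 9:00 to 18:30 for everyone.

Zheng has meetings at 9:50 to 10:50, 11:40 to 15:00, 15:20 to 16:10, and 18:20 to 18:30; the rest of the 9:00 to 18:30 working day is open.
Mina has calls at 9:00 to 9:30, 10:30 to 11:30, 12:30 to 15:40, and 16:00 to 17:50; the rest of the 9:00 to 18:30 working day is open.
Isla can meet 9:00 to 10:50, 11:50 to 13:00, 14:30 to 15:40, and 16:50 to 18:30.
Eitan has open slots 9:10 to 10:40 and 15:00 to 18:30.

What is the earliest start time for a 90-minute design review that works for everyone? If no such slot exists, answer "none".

Zheng free within 09:00–18:30: 09:00–09:50, 10:50–11:40, 15:00–15:20, 16:10–18:20.
Mina free within 09:00–18:30: 09:30–10:30, 11:30–12:30, 15:40–16:00, 17:50–18:30.
Zheng ∩ Mina: 09:30–09:50, 11:30–11:40, 17:50–18:20.
Zheng ∩ Mina ∩ Isla: 09:30–09:50, 17:50–18:20.
Zheng ∩ Mina ∩ Isla ∩ Eitan: 09:30–09:50, 17:50–18:20.
Windows ≥ 90 min: (none).

none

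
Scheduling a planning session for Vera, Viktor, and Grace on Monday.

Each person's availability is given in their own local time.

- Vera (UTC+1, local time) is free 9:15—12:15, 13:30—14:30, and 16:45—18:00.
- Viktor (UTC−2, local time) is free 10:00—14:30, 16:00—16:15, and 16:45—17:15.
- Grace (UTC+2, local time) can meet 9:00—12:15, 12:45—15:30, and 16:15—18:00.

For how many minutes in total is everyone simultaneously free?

Vera → UTC: 08:15–11:15, 12:30–13:30, 15:45–17:00.
Viktor → UTC: 12:00–16:30, 18:00–18:15, 18:45–19:15.
Grace → UTC: 07:00–10:15, 10:45–13:30, 14:15–16:00.
Vera ∩ Viktor: 12:30–13:30, 15:45–16:30.
Vera ∩ Viktor ∩ Grace: 12:30–13:30, 15:45–16:00.
Total common minutes: 60 + 15 = 75.

75 minutes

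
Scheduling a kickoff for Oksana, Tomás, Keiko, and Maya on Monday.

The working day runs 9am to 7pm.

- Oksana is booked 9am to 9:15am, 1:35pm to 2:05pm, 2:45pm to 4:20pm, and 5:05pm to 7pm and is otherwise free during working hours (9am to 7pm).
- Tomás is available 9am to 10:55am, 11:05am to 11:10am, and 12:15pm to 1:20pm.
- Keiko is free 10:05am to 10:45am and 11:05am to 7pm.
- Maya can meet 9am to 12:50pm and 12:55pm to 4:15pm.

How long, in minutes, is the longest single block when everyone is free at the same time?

Oksana free within 09:00–19:00: 09:15–13:35, 14:05–14:45, 16:20–17:05.
Oksana ∩ Tomás: 09:15–10:55, 11:05–11:10, 12:15–13:20.
Oksana ∩ Tomás ∩ Keiko: 10:05–10:45, 11:05–11:10, 12:15–13:20.
Oksana ∩ Tomás ∩ Keiko ∩ Maya: 10:05–10:45, 11:05–11:10, 12:15–12:50, 12:55–13:20.
Common window lengths: 40, 5, 35, 25 min; longest is 40.

40 minutes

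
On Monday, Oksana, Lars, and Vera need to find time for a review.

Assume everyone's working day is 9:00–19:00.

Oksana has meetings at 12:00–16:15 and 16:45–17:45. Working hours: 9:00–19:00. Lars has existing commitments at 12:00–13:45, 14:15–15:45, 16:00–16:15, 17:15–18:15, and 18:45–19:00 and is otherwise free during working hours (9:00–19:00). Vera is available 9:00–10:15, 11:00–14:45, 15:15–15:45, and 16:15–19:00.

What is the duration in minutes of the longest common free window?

75 minutes

Oksana free within 09:00–19:00: 09:00–12:00, 16:15–16:45, 17:45–19:00.
Lars free within 09:00–19:00: 09:00–12:00, 13:45–14:15, 15:45–16:00, 16:15–17:15, 18:15–18:45.
Oksana ∩ Lars: 09:00–12:00, 16:15–16:45, 18:15–18:45.
Oksana ∩ Lars ∩ Vera: 09:00–10:15, 11:00–12:00, 16:15–16:45, 18:15–18:45.
Common window lengths: 75, 60, 30, 30 min; longest is 75.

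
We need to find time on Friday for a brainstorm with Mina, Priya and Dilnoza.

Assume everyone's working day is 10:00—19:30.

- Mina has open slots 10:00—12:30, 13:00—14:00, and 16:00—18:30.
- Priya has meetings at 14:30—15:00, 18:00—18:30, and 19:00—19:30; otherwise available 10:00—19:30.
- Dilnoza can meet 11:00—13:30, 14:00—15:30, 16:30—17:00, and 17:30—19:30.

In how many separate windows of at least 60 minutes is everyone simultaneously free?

Priya free within 10:00–19:30: 10:00–14:30, 15:00–18:00, 18:30–19:00.
Mina ∩ Priya: 10:00–12:30, 13:00–14:00, 16:00–18:00.
Mina ∩ Priya ∩ Dilnoza: 11:00–12:30, 13:00–13:30, 16:30–17:00, 17:30–18:00.
Windows ≥ 60 min: 11:00–12:30.
That's 1 window.

1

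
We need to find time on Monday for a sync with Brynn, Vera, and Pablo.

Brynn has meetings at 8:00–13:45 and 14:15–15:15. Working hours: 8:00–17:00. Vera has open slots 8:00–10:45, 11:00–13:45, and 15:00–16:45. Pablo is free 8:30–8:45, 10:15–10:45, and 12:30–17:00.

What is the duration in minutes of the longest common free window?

90 minutes

Brynn free within 08:00–17:00: 13:45–14:15, 15:15–17:00.
Brynn ∩ Vera: 15:15–16:45.
Brynn ∩ Vera ∩ Pablo: 15:15–16:45.
Single common window of 90 minutes.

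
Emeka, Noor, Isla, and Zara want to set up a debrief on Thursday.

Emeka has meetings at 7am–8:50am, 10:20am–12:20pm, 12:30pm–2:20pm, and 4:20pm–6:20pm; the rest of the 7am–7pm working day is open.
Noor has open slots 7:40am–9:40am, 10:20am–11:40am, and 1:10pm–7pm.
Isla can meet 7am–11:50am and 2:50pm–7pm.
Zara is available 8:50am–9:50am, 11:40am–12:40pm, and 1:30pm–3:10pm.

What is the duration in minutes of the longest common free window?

Emeka free within 07:00–19:00: 08:50–10:20, 12:20–12:30, 14:20–16:20, 18:20–19:00.
Emeka ∩ Noor: 08:50–09:40, 14:20–16:20, 18:20–19:00.
Emeka ∩ Noor ∩ Isla: 08:50–09:40, 14:50–16:20, 18:20–19:00.
Emeka ∩ Noor ∩ Isla ∩ Zara: 08:50–09:40, 14:50–15:10.
Common window lengths: 50, 20 min; longest is 50.

50 minutes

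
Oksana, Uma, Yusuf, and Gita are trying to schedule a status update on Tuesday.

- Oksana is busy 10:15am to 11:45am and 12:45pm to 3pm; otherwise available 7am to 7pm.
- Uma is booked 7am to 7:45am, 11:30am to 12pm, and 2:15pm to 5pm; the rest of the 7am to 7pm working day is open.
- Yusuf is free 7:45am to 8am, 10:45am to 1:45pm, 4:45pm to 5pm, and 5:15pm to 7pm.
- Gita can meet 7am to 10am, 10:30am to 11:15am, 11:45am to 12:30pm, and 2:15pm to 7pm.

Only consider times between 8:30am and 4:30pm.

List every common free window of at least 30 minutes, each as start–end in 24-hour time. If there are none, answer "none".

12:00–12:30

Oksana free within 07:00–19:00: 07:00–10:15, 11:45–12:45, 15:00–19:00.
Uma free within 07:00–19:00: 07:45–11:30, 12:00–14:15, 17:00–19:00.
Oksana ∩ Uma: 07:45–10:15, 12:00–12:45, 17:00–19:00.
Oksana ∩ Uma ∩ Yusuf: 07:45–08:00, 12:00–12:45, 17:15–19:00.
Oksana ∩ Uma ∩ Yusuf ∩ Gita: 07:45–08:00, 12:00–12:30, 17:15–19:00.
Restricted to 08:30–16:30: 12:00–12:30.
Windows ≥ 30 min: 12:00–12:30.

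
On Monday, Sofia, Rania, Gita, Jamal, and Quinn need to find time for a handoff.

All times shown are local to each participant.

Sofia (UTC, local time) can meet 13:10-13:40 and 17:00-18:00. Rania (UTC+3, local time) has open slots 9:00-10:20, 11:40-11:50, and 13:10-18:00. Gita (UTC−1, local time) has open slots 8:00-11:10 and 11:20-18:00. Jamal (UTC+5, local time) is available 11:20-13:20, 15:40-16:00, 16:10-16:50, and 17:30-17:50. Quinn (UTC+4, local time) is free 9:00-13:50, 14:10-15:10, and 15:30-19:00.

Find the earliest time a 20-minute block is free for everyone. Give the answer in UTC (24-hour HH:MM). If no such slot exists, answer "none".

none

Sofia → UTC: 13:10–13:40, 17:00–18:00.
Rania → UTC: 06:00–07:20, 08:40–08:50, 10:10–15:00.
Gita → UTC: 09:00–12:10, 12:20–19:00.
Jamal → UTC: 06:20–08:20, 10:40–11:00, 11:10–11:50, 12:30–12:50.
Quinn → UTC: 05:00–09:50, 10:10–11:10, 11:30–15:00.
Sofia ∩ Rania: 13:10–13:40.
Sofia ∩ Rania ∩ Gita: 13:10–13:40.
Sofia ∩ Rania ∩ Gita ∩ Jamal: (none).
Sofia ∩ Rania ∩ Gita ∩ Jamal ∩ Quinn: (none).
Windows ≥ 20 min: (none).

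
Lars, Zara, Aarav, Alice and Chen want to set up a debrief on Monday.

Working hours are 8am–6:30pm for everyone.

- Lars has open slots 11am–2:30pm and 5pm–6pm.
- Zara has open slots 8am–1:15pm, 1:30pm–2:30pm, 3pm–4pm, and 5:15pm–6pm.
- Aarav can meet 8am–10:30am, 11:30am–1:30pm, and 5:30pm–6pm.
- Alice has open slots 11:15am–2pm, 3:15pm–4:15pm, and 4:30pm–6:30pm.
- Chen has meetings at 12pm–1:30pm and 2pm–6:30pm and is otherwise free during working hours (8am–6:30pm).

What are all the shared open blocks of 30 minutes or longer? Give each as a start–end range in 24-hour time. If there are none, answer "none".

11:30–12:00

Chen free within 08:00–18:30: 08:00–12:00, 13:30–14:00.
Lars ∩ Zara: 11:00–13:15, 13:30–14:30, 17:15–18:00.
Lars ∩ Zara ∩ Aarav: 11:30–13:15, 17:30–18:00.
Lars ∩ Zara ∩ Aarav ∩ Alice: 11:30–13:15, 17:30–18:00.
Lars ∩ Zara ∩ Aarav ∩ Alice ∩ Chen: 11:30–12:00.
Windows ≥ 30 min: 11:30–12:00.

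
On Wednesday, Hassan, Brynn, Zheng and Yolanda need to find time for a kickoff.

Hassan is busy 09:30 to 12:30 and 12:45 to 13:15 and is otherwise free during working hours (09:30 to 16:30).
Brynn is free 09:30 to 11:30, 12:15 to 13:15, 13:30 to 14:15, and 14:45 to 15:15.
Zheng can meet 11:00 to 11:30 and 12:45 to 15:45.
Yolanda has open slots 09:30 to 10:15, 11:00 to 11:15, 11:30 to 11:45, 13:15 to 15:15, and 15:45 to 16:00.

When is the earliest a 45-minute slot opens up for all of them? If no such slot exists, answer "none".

Hassan free within 09:30–16:30: 12:30–12:45, 13:15–16:30.
Hassan ∩ Brynn: 12:30–12:45, 13:30–14:15, 14:45–15:15.
Hassan ∩ Brynn ∩ Zheng: 13:30–14:15, 14:45–15:15.
Hassan ∩ Brynn ∩ Zheng ∩ Yolanda: 13:30–14:15, 14:45–15:15.
Windows ≥ 45 min: 13:30–14:15.
Earliest such window starts at 13:30.

13:30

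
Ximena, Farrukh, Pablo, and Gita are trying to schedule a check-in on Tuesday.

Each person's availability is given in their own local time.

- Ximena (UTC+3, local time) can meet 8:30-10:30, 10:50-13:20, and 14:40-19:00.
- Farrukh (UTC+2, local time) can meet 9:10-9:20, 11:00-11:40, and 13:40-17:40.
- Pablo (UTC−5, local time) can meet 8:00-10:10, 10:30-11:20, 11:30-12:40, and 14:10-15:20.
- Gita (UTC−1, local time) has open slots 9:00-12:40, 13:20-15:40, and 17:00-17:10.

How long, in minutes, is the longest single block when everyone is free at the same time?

50 minutes

Ximena → UTC: 05:30–07:30, 07:50–10:20, 11:40–16:00.
Farrukh → UTC: 07:10–07:20, 09:00–09:40, 11:40–15:40.
Pablo → UTC: 13:00–15:10, 15:30–16:20, 16:30–17:40, 19:10–20:20.
Gita → UTC: 10:00–13:40, 14:20–16:40, 18:00–18:10.
Ximena ∩ Farrukh: 07:10–07:20, 09:00–09:40, 11:40–15:40.
Ximena ∩ Farrukh ∩ Pablo: 13:00–15:10, 15:30–15:40.
Ximena ∩ Farrukh ∩ Pablo ∩ Gita: 13:00–13:40, 14:20–15:10, 15:30–15:40.
Common window lengths: 40, 50, 10 min; longest is 50.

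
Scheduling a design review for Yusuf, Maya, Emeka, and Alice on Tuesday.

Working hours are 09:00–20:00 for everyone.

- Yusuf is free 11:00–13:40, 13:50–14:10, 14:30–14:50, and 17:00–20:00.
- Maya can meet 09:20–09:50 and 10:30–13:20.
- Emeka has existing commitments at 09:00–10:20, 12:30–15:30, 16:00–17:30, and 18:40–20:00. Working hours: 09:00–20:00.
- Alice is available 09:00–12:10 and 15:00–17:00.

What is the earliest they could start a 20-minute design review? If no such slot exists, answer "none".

11:00

Emeka free within 09:00–20:00: 10:20–12:30, 15:30–16:00, 17:30–18:40.
Yusuf ∩ Maya: 11:00–13:20.
Yusuf ∩ Maya ∩ Emeka: 11:00–12:30.
Yusuf ∩ Maya ∩ Emeka ∩ Alice: 11:00–12:10.
Windows ≥ 20 min: 11:00–12:10.
Earliest such window starts at 11:00.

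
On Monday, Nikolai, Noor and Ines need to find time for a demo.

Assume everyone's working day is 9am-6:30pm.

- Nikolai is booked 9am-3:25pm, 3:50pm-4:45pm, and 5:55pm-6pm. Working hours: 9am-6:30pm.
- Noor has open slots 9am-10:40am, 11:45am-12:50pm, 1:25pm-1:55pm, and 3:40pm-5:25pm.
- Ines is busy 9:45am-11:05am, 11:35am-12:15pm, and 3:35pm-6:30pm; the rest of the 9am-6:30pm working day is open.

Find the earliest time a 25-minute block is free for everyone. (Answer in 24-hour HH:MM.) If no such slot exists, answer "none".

Nikolai free within 09:00–18:30: 15:25–15:50, 16:45–17:55, 18:00–18:30.
Ines free within 09:00–18:30: 09:00–09:45, 11:05–11:35, 12:15–15:35.
Nikolai ∩ Noor: 15:40–15:50, 16:45–17:25.
Nikolai ∩ Noor ∩ Ines: (none).
Windows ≥ 25 min: (none).

none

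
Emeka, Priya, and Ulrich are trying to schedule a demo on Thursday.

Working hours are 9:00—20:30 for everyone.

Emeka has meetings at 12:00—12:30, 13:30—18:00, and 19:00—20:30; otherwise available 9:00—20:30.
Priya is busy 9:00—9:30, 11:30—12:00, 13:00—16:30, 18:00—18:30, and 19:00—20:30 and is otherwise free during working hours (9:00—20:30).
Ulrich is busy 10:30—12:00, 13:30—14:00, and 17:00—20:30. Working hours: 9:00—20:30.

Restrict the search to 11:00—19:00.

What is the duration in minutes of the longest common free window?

Emeka free within 09:00–20:30: 09:00–12:00, 12:30–13:30, 18:00–19:00.
Priya free within 09:00–20:30: 09:30–11:30, 12:00–13:00, 16:30–18:00, 18:30–19:00.
Ulrich free within 09:00–20:30: 09:00–10:30, 12:00–13:30, 14:00–17:00.
Emeka ∩ Priya: 09:30–11:30, 12:30–13:00, 18:30–19:00.
Emeka ∩ Priya ∩ Ulrich: 09:30–10:30, 12:30–13:00.
Restricted to 11:00–19:00: 12:30–13:00.
Single common window of 30 minutes.

30 minutes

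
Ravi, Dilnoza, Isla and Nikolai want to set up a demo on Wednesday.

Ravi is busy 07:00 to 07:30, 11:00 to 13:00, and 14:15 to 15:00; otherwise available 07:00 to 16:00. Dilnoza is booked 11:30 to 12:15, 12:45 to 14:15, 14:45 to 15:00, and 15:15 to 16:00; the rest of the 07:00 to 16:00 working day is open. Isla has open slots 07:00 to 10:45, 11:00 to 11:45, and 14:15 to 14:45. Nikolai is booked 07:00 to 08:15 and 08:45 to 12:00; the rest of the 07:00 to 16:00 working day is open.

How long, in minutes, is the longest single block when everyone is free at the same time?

30 minutes

Ravi free within 07:00–16:00: 07:30–11:00, 13:00–14:15, 15:00–16:00.
Dilnoza free within 07:00–16:00: 07:00–11:30, 12:15–12:45, 14:15–14:45, 15:00–15:15.
Nikolai free within 07:00–16:00: 08:15–08:45, 12:00–16:00.
Ravi ∩ Dilnoza: 07:30–11:00, 15:00–15:15.
Ravi ∩ Dilnoza ∩ Isla: 07:30–10:45.
Ravi ∩ Dilnoza ∩ Isla ∩ Nikolai: 08:15–08:45.
Single common window of 30 minutes.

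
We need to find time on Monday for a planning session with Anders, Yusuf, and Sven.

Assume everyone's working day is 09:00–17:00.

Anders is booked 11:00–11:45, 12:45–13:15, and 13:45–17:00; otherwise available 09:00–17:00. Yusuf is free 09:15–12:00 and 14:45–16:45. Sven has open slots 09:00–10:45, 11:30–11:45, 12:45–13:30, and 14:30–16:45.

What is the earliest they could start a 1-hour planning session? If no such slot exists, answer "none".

Anders free within 09:00–17:00: 09:00–11:00, 11:45–12:45, 13:15–13:45.
Anders ∩ Yusuf: 09:15–11:00, 11:45–12:00.
Anders ∩ Yusuf ∩ Sven: 09:15–10:45.
Windows ≥ 60 min: 09:15–10:45.
Earliest such window starts at 09:15.

09:15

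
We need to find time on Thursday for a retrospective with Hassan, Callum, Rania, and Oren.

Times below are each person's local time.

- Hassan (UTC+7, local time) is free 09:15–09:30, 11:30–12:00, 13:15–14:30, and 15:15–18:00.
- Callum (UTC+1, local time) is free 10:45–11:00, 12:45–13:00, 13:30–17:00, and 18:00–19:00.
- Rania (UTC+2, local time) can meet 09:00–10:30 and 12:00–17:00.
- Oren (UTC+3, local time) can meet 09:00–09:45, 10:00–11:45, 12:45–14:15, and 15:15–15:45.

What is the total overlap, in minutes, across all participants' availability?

Hassan → UTC: 02:15–02:30, 04:30–05:00, 06:15–07:30, 08:15–11:00.
Callum → UTC: 09:45–10:00, 11:45–12:00, 12:30–16:00, 17:00–18:00.
Rania → UTC: 07:00–08:30, 10:00–15:00.
Oren → UTC: 06:00–06:45, 07:00–08:45, 09:45–11:15, 12:15–12:45.
Hassan ∩ Callum: 09:45–10:00.
Hassan ∩ Callum ∩ Rania: (none).
Hassan ∩ Callum ∩ Rania ∩ Oren: (none).
Total common minutes: 0.

0 minutes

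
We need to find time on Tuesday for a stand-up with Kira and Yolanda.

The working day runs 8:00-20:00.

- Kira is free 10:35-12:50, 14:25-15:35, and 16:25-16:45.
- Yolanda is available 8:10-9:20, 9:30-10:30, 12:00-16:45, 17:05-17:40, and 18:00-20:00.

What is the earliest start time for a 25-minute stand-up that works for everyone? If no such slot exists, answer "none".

Kira ∩ Yolanda: 12:00–12:50, 14:25–15:35, 16:25–16:45.
Windows ≥ 25 min: 12:00–12:50, 14:25–15:35.
Earliest such window starts at 12:00.

12:00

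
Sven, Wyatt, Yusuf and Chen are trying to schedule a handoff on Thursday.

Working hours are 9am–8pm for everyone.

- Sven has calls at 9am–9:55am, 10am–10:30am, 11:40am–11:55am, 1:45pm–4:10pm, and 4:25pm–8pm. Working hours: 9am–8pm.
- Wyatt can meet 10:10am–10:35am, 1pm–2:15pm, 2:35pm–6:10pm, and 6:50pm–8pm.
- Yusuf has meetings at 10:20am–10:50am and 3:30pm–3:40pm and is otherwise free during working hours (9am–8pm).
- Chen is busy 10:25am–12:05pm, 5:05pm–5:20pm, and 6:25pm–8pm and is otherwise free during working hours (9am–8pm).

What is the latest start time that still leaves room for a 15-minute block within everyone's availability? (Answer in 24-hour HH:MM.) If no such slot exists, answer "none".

Sven free within 09:00–20:00: 09:55–10:00, 10:30–11:40, 11:55–13:45, 16:10–16:25.
Yusuf free within 09:00–20:00: 09:00–10:20, 10:50–15:30, 15:40–20:00.
Chen free within 09:00–20:00: 09:00–10:25, 12:05–17:05, 17:20–18:25.
Sven ∩ Wyatt: 10:30–10:35, 13:00–13:45, 16:10–16:25.
Sven ∩ Wyatt ∩ Yusuf: 13:00–13:45, 16:10–16:25.
Sven ∩ Wyatt ∩ Yusuf ∩ Chen: 13:00–13:45, 16:10–16:25.
Windows ≥ 15 min: 13:00–13:45, 16:10–16:25.
Latest start in the last window 16:10–16:25 is 16:25 − 15 min = 16:10.

16:10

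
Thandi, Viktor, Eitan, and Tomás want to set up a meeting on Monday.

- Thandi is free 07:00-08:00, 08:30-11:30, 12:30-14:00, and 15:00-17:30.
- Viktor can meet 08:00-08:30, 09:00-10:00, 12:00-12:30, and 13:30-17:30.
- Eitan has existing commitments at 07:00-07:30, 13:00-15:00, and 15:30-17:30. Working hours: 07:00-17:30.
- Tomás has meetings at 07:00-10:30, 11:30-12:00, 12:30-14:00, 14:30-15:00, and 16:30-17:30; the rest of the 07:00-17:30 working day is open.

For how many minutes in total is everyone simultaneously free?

30 minutes

Eitan free within 07:00–17:30: 07:30–13:00, 15:00–15:30.
Tomás free within 07:00–17:30: 10:30–11:30, 12:00–12:30, 14:00–14:30, 15:00–16:30.
Thandi ∩ Viktor: 09:00–10:00, 13:30–14:00, 15:00–17:30.
Thandi ∩ Viktor ∩ Eitan: 09:00–10:00, 15:00–15:30.
Thandi ∩ Viktor ∩ Eitan ∩ Tomás: 15:00–15:30.
Total common minutes: 30.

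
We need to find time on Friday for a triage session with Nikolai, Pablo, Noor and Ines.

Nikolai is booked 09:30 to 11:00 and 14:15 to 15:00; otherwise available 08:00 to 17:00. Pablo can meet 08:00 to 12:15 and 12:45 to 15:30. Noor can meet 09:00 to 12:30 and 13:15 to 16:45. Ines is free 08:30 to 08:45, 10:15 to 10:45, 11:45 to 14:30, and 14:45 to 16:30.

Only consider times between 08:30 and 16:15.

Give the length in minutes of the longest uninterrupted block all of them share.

Nikolai free within 08:00–17:00: 08:00–09:30, 11:00–14:15, 15:00–17:00.
Nikolai ∩ Pablo: 08:00–09:30, 11:00–12:15, 12:45–14:15, 15:00–15:30.
Nikolai ∩ Pablo ∩ Noor: 09:00–09:30, 11:00–12:15, 13:15–14:15, 15:00–15:30.
Nikolai ∩ Pablo ∩ Noor ∩ Ines: 11:45–12:15, 13:15–14:15, 15:00–15:30.
Restricted to 08:30–16:15: 11:45–12:15, 13:15–14:15, 15:00–15:30.
Common window lengths: 30, 60, 30 min; longest is 60.

60 minutes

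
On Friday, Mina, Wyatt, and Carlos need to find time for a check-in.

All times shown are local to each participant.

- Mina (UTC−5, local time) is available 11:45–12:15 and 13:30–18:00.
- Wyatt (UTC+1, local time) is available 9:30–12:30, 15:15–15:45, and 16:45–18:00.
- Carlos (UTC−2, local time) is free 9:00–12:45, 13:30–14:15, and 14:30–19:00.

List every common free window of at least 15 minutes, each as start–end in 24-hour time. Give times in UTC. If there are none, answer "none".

16:45–17:00

Mina → UTC: 16:45–17:15, 18:30–23:00.
Wyatt → UTC: 08:30–11:30, 14:15–14:45, 15:45–17:00.
Carlos → UTC: 11:00–14:45, 15:30–16:15, 16:30–21:00.
Mina ∩ Wyatt: 16:45–17:00.
Mina ∩ Wyatt ∩ Carlos: 16:45–17:00.
Windows ≥ 15 min: 16:45–17:00.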